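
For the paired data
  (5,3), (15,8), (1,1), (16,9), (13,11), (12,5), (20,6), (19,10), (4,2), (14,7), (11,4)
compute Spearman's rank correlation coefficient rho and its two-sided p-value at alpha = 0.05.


Step 1: Rank x and y separately (midranks; no ties here).
rank(x): 5->3, 15->8, 1->1, 16->9, 13->6, 12->5, 20->11, 19->10, 4->2, 14->7, 11->4
rank(y): 3->3, 8->8, 1->1, 9->9, 11->11, 5->5, 6->6, 10->10, 2->2, 7->7, 4->4
Step 2: d_i = R_x(i) - R_y(i); compute d_i^2.
  (3-3)^2=0, (8-8)^2=0, (1-1)^2=0, (9-9)^2=0, (6-11)^2=25, (5-5)^2=0, (11-6)^2=25, (10-10)^2=0, (2-2)^2=0, (7-7)^2=0, (4-4)^2=0
sum(d^2) = 50.
Step 3: rho = 1 - 6*50 / (11*(11^2 - 1)) = 1 - 300/1320 = 0.772727.
Step 4: Under H0, t = rho * sqrt((n-2)/(1-rho^2)) = 3.6522 ~ t(9).
Step 5: Two-sided p-value from the t-distribution with 9 df = 0.005299.
Step 6: alpha = 0.05. reject H0.

rho = 0.7727, p = 0.005299, reject H0 at alpha = 0.05.


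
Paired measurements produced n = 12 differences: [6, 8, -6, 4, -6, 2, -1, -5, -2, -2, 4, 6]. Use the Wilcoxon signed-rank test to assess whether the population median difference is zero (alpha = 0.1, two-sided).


Step 1: Drop any zero differences (none here) and take |d_i|.
|d| = [6, 8, 6, 4, 6, 2, 1, 5, 2, 2, 4, 6]
Step 2: Midrank |d_i| (ties get averaged ranks).
ranks: |6|->9.5, |8|->12, |6|->9.5, |4|->5.5, |6|->9.5, |2|->3, |1|->1, |5|->7, |2|->3, |2|->3, |4|->5.5, |6|->9.5
Step 3: Attach original signs; sum ranks with positive sign and with negative sign.
W+ = 9.5 + 12 + 5.5 + 3 + 5.5 + 9.5 = 45
W- = 9.5 + 9.5 + 1 + 7 + 3 + 3 = 33
(Check: W+ + W- = 78 should equal n(n+1)/2 = 78.)
Step 4: Test statistic W = min(W+, W-) = 33.
Step 5: Ties in |d|, so use the tie-corrected normal approximation.
        E[W] = n(n+1)/4 = 12*13/4 = 39.
        Tie groups: |d|=2 (t=3), |d|=4 (t=2), |d|=6 (t=4); sum(t^3 - t) = 90.
        Var[W] = n(n+1)(2n+1)/24 - sum(t^3-t)/48 = 3900/24 - 90/48 = 160.625.
        z = (W - E[W]) / sqrt(Var[W]) = (33 - 39) / 12.6738 = -0.4734.
        Two-sided p = 2*Phi(z) = 0.635915.
Step 6: alpha = 0.1. fail to reject H0.

W+ = 45, W- = 33, W = min = 33, p = 0.635915, fail to reject H0.


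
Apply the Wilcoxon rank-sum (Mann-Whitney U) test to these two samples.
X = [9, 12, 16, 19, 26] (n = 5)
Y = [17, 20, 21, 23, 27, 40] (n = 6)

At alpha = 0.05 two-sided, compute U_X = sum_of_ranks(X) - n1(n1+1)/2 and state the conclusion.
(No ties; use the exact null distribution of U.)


Step 1: Combine and sort all 11 observations; assign midranks.
sorted (value, group): (9,X), (12,X), (16,X), (17,Y), (19,X), (20,Y), (21,Y), (23,Y), (26,X), (27,Y), (40,Y)
ranks: 9->1, 12->2, 16->3, 17->4, 19->5, 20->6, 21->7, 23->8, 26->9, 27->10, 40->11
Step 2: Rank sum for X: R1 = 1 + 2 + 3 + 5 + 9 = 20.
Step 3: U_X = R1 - n1(n1+1)/2 = 20 - 5*6/2 = 20 - 15 = 5.
       U_Y = n1*n2 - U_X = 30 - 5 = 25.
Step 4: No ties, so the exact null distribution of U (based on enumerating the C(11,5) = 462 equally likely rank assignments) gives the two-sided p-value.
Step 5: p-value = 0.082251; compare to alpha = 0.05. fail to reject H0.

U_X = 5, p = 0.082251, fail to reject H0 at alpha = 0.05.


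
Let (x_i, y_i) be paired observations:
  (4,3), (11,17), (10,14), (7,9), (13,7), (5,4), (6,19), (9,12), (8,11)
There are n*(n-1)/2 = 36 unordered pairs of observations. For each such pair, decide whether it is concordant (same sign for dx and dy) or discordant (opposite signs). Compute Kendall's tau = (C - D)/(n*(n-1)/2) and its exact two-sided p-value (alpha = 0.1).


Step 1: Enumerate the 36 unordered pairs (i,j) with i<j and classify each by sign(x_j-x_i) * sign(y_j-y_i).
  (1,2):dx=+7,dy=+14->C; (1,3):dx=+6,dy=+11->C; (1,4):dx=+3,dy=+6->C; (1,5):dx=+9,dy=+4->C
  (1,6):dx=+1,dy=+1->C; (1,7):dx=+2,dy=+16->C; (1,8):dx=+5,dy=+9->C; (1,9):dx=+4,dy=+8->C
  (2,3):dx=-1,dy=-3->C; (2,4):dx=-4,dy=-8->C; (2,5):dx=+2,dy=-10->D; (2,6):dx=-6,dy=-13->C
  (2,7):dx=-5,dy=+2->D; (2,8):dx=-2,dy=-5->C; (2,9):dx=-3,dy=-6->C; (3,4):dx=-3,dy=-5->C
  (3,5):dx=+3,dy=-7->D; (3,6):dx=-5,dy=-10->C; (3,7):dx=-4,dy=+5->D; (3,8):dx=-1,dy=-2->C
  (3,9):dx=-2,dy=-3->C; (4,5):dx=+6,dy=-2->D; (4,6):dx=-2,dy=-5->C; (4,7):dx=-1,dy=+10->D
  (4,8):dx=+2,dy=+3->C; (4,9):dx=+1,dy=+2->C; (5,6):dx=-8,dy=-3->C; (5,7):dx=-7,dy=+12->D
  (5,8):dx=-4,dy=+5->D; (5,9):dx=-5,dy=+4->D; (6,7):dx=+1,dy=+15->C; (6,8):dx=+4,dy=+8->C
  (6,9):dx=+3,dy=+7->C; (7,8):dx=+3,dy=-7->D; (7,9):dx=+2,dy=-8->D; (8,9):dx=-1,dy=-1->C
Step 2: C = 25, D = 11, total pairs = 36.
Step 3: tau = (C - D)/(n(n-1)/2) = (25 - 11)/36 = 0.388889.
Step 4: Exact two-sided p-value (enumerate n! = 362880 permutations of y under H0): p = 0.180181.
Step 5: alpha = 0.1. fail to reject H0.

tau_b = 0.3889 (C=25, D=11), p = 0.180181, fail to reject H0.


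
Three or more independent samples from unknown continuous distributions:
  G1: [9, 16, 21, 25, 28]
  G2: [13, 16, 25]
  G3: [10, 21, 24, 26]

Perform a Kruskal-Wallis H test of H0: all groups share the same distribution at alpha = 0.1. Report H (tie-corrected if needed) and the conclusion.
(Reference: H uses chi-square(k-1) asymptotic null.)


Step 1: Combine all N = 12 observations and assign midranks.
sorted (value, group, rank): (9,G1,1), (10,G3,2), (13,G2,3), (16,G1,4.5), (16,G2,4.5), (21,G1,6.5), (21,G3,6.5), (24,G3,8), (25,G1,9.5), (25,G2,9.5), (26,G3,11), (28,G1,12)
Step 2: Sum ranks within each group.
R_1 = 33.5 (n_1 = 5)
R_2 = 17 (n_2 = 3)
R_3 = 27.5 (n_3 = 4)
Step 3: H = 12/(N(N+1)) * sum(R_i^2/n_i) - 3(N+1)
     = 12/(12*13) * (33.5^2/5 + 17^2/3 + 27.5^2/4) - 3*13
     = 0.076923 * 509.846 - 39
     = 0.218910.
Step 4: Ties present; correction factor C = 1 - 18/(12^3 - 12) = 0.989510. Corrected H = 0.218910 / 0.989510 = 0.221231.
Step 5: Under H0, H ~ chi^2(2); p-value = 0.895283.
Step 6: alpha = 0.1. fail to reject H0.

H = 0.2212, df = 2, p = 0.895283, fail to reject H0.


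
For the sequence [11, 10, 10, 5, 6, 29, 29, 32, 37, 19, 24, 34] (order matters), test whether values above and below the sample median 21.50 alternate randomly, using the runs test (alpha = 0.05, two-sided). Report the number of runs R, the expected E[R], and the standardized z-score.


Step 1: Compute median = 21.50; label A = above, B = below.
Labels in order: BBBBBAAAABAA  (n_A = 6, n_B = 6)
Step 2: Count runs R = 4.
Step 3: Under H0 (random ordering), E[R] = 2*n_A*n_B/(n_A+n_B) + 1 = 2*6*6/12 + 1 = 7.0000.
        Var[R] = 2*n_A*n_B*(2*n_A*n_B - n_A - n_B) / ((n_A+n_B)^2 * (n_A+n_B-1)) = 4320/1584 = 2.7273.
        SD[R] = 1.6514.
Step 4: Continuity-corrected z = (R + 0.5 - E[R]) / SD[R] = (4 + 0.5 - 7.0000) / 1.6514 = -1.5138.
Step 5: Two-sided p-value via normal approximation = 2*(1 - Phi(|z|)) = 0.130070.
Step 6: alpha = 0.05. fail to reject H0.

R = 4, z = -1.5138, p = 0.130070, fail to reject H0.


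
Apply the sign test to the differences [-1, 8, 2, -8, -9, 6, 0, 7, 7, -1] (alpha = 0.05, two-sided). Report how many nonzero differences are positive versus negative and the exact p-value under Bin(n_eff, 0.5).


Step 1: Discard zero differences. Original n = 10; n_eff = number of nonzero differences = 9.
Nonzero differences (with sign): -1, +8, +2, -8, -9, +6, +7, +7, -1
Step 2: Count signs: positive = 5, negative = 4.
Step 3: Under H0: P(positive) = 0.5, so the number of positives S ~ Bin(9, 0.5).
Step 4: Two-sided exact p-value = sum of Bin(9,0.5) probabilities at or below the observed probability = 1.000000.
Step 5: alpha = 0.05. fail to reject H0.

n_eff = 9, pos = 5, neg = 4, p = 1.000000, fail to reject H0.


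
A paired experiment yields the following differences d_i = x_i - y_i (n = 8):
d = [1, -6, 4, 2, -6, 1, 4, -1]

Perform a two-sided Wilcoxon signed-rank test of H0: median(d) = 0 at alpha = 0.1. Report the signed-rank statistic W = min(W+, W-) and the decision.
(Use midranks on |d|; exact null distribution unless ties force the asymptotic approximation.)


Step 1: Drop any zero differences (none here) and take |d_i|.
|d| = [1, 6, 4, 2, 6, 1, 4, 1]
Step 2: Midrank |d_i| (ties get averaged ranks).
ranks: |1|->2, |6|->7.5, |4|->5.5, |2|->4, |6|->7.5, |1|->2, |4|->5.5, |1|->2
Step 3: Attach original signs; sum ranks with positive sign and with negative sign.
W+ = 2 + 5.5 + 4 + 2 + 5.5 = 19
W- = 7.5 + 7.5 + 2 = 17
(Check: W+ + W- = 36 should equal n(n+1)/2 = 36.)
Step 4: Test statistic W = min(W+, W-) = 17.
Step 5: Ties in |d|, so use the tie-corrected normal approximation.
        E[W] = n(n+1)/4 = 8*9/4 = 18.
        Tie groups: |d|=1 (t=3), |d|=4 (t=2), |d|=6 (t=2); sum(t^3 - t) = 36.
        Var[W] = n(n+1)(2n+1)/24 - sum(t^3-t)/48 = 1224/24 - 36/48 = 50.25.
        z = (W - E[W]) / sqrt(Var[W]) = (17 - 18) / 7.0887 = -0.1411.
        Two-sided p = 2*Phi(z) = 0.887815.
Step 6: alpha = 0.1. fail to reject H0.

W+ = 19, W- = 17, W = min = 17, p = 0.887815, fail to reject H0.


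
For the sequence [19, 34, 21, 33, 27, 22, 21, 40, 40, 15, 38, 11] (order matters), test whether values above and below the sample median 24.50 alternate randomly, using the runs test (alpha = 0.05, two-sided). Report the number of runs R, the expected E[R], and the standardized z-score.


Step 1: Compute median = 24.50; label A = above, B = below.
Labels in order: BABAABBAABAB  (n_A = 6, n_B = 6)
Step 2: Count runs R = 9.
Step 3: Under H0 (random ordering), E[R] = 2*n_A*n_B/(n_A+n_B) + 1 = 2*6*6/12 + 1 = 7.0000.
        Var[R] = 2*n_A*n_B*(2*n_A*n_B - n_A - n_B) / ((n_A+n_B)^2 * (n_A+n_B-1)) = 4320/1584 = 2.7273.
        SD[R] = 1.6514.
Step 4: Continuity-corrected z = (R - 0.5 - E[R]) / SD[R] = (9 - 0.5 - 7.0000) / 1.6514 = 0.9083.
Step 5: Two-sided p-value via normal approximation = 2*(1 - Phi(|z|)) = 0.363722.
Step 6: alpha = 0.05. fail to reject H0.

R = 9, z = 0.9083, p = 0.363722, fail to reject H0.


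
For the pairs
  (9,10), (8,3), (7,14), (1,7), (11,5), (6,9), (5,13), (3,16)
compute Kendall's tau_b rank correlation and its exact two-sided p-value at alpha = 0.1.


Step 1: Enumerate the 28 unordered pairs (i,j) with i<j and classify each by sign(x_j-x_i) * sign(y_j-y_i).
  (1,2):dx=-1,dy=-7->C; (1,3):dx=-2,dy=+4->D; (1,4):dx=-8,dy=-3->C; (1,5):dx=+2,dy=-5->D
  (1,6):dx=-3,dy=-1->C; (1,7):dx=-4,dy=+3->D; (1,8):dx=-6,dy=+6->D; (2,3):dx=-1,dy=+11->D
  (2,4):dx=-7,dy=+4->D; (2,5):dx=+3,dy=+2->C; (2,6):dx=-2,dy=+6->D; (2,7):dx=-3,dy=+10->D
  (2,8):dx=-5,dy=+13->D; (3,4):dx=-6,dy=-7->C; (3,5):dx=+4,dy=-9->D; (3,6):dx=-1,dy=-5->C
  (3,7):dx=-2,dy=-1->C; (3,8):dx=-4,dy=+2->D; (4,5):dx=+10,dy=-2->D; (4,6):dx=+5,dy=+2->C
  (4,7):dx=+4,dy=+6->C; (4,8):dx=+2,dy=+9->C; (5,6):dx=-5,dy=+4->D; (5,7):dx=-6,dy=+8->D
  (5,8):dx=-8,dy=+11->D; (6,7):dx=-1,dy=+4->D; (6,8):dx=-3,dy=+7->D; (7,8):dx=-2,dy=+3->D
Step 2: C = 10, D = 18, total pairs = 28.
Step 3: tau = (C - D)/(n(n-1)/2) = (10 - 18)/28 = -0.285714.
Step 4: Exact two-sided p-value (enumerate n! = 40320 permutations of y under H0): p = 0.398760.
Step 5: alpha = 0.1. fail to reject H0.

tau_b = -0.2857 (C=10, D=18), p = 0.398760, fail to reject H0.


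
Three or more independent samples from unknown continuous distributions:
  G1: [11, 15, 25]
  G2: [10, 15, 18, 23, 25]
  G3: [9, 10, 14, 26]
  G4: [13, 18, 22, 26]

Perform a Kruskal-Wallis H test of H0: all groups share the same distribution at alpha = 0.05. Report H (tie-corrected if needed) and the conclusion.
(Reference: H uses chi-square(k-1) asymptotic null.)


Step 1: Combine all N = 16 observations and assign midranks.
sorted (value, group, rank): (9,G3,1), (10,G2,2.5), (10,G3,2.5), (11,G1,4), (13,G4,5), (14,G3,6), (15,G1,7.5), (15,G2,7.5), (18,G2,9.5), (18,G4,9.5), (22,G4,11), (23,G2,12), (25,G1,13.5), (25,G2,13.5), (26,G3,15.5), (26,G4,15.5)
Step 2: Sum ranks within each group.
R_1 = 25 (n_1 = 3)
R_2 = 45 (n_2 = 5)
R_3 = 25 (n_3 = 4)
R_4 = 41 (n_4 = 4)
Step 3: H = 12/(N(N+1)) * sum(R_i^2/n_i) - 3(N+1)
     = 12/(16*17) * (25^2/3 + 45^2/5 + 25^2/4 + 41^2/4) - 3*17
     = 0.044118 * 1189.83 - 51
     = 1.492647.
Step 4: Ties present; correction factor C = 1 - 30/(16^3 - 16) = 0.992647. Corrected H = 1.492647 / 0.992647 = 1.503704.
Step 5: Under H0, H ~ chi^2(3); p-value = 0.681416.
Step 6: alpha = 0.05. fail to reject H0.

H = 1.5037, df = 3, p = 0.681416, fail to reject H0.


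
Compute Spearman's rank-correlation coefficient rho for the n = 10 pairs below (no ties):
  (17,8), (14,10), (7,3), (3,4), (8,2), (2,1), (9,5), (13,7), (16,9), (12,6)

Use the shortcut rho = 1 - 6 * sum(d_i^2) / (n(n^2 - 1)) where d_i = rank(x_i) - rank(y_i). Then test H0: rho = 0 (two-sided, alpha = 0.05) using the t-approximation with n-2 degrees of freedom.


Step 1: Rank x and y separately (midranks; no ties here).
rank(x): 17->10, 14->8, 7->3, 3->2, 8->4, 2->1, 9->5, 13->7, 16->9, 12->6
rank(y): 8->8, 10->10, 3->3, 4->4, 2->2, 1->1, 5->5, 7->7, 9->9, 6->6
Step 2: d_i = R_x(i) - R_y(i); compute d_i^2.
  (10-8)^2=4, (8-10)^2=4, (3-3)^2=0, (2-4)^2=4, (4-2)^2=4, (1-1)^2=0, (5-5)^2=0, (7-7)^2=0, (9-9)^2=0, (6-6)^2=0
sum(d^2) = 16.
Step 3: rho = 1 - 6*16 / (10*(10^2 - 1)) = 1 - 96/990 = 0.903030.
Step 4: Under H0, t = rho * sqrt((n-2)/(1-rho^2)) = 5.9457 ~ t(8).
Step 5: Two-sided p-value from the t-distribution with 8 df = 0.000344.
Step 6: alpha = 0.05. reject H0.

rho = 0.9030, p = 0.000344, reject H0 at alpha = 0.05.


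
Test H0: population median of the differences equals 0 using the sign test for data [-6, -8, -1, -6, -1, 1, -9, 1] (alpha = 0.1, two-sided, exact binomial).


Step 1: Discard zero differences. Original n = 8; n_eff = number of nonzero differences = 8.
Nonzero differences (with sign): -6, -8, -1, -6, -1, +1, -9, +1
Step 2: Count signs: positive = 2, negative = 6.
Step 3: Under H0: P(positive) = 0.5, so the number of positives S ~ Bin(8, 0.5).
Step 4: Two-sided exact p-value = sum of Bin(8,0.5) probabilities at or below the observed probability = 0.289062.
Step 5: alpha = 0.1. fail to reject H0.

n_eff = 8, pos = 2, neg = 6, p = 0.289062, fail to reject H0.


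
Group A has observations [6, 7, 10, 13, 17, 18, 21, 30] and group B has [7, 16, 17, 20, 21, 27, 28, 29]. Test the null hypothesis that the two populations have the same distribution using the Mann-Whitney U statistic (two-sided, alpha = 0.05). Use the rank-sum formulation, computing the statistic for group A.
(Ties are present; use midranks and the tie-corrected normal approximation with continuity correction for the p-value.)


Step 1: Combine and sort all 16 observations; assign midranks.
sorted (value, group): (6,X), (7,X), (7,Y), (10,X), (13,X), (16,Y), (17,X), (17,Y), (18,X), (20,Y), (21,X), (21,Y), (27,Y), (28,Y), (29,Y), (30,X)
ranks: 6->1, 7->2.5, 7->2.5, 10->4, 13->5, 16->6, 17->7.5, 17->7.5, 18->9, 20->10, 21->11.5, 21->11.5, 27->13, 28->14, 29->15, 30->16
Step 2: Rank sum for X: R1 = 1 + 2.5 + 4 + 5 + 7.5 + 9 + 11.5 + 16 = 56.5.
Step 3: U_X = R1 - n1(n1+1)/2 = 56.5 - 8*9/2 = 56.5 - 36 = 20.5.
       U_Y = n1*n2 - U_X = 64 - 20.5 = 43.5.
Step 4: Ties are present, so use the tie-corrected normal approximation (with continuity correction) for the p-value.
Step 5: p-value = 0.246951; compare to alpha = 0.05. fail to reject H0.

U_X = 20.5, p = 0.246951, fail to reject H0 at alpha = 0.05.


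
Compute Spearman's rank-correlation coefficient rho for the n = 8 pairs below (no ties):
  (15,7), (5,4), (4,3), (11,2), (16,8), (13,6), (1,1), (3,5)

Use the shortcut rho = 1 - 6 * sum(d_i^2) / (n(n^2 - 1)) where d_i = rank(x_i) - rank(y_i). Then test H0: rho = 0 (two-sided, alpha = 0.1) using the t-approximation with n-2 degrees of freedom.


Step 1: Rank x and y separately (midranks; no ties here).
rank(x): 15->7, 5->4, 4->3, 11->5, 16->8, 13->6, 1->1, 3->2
rank(y): 7->7, 4->4, 3->3, 2->2, 8->8, 6->6, 1->1, 5->5
Step 2: d_i = R_x(i) - R_y(i); compute d_i^2.
  (7-7)^2=0, (4-4)^2=0, (3-3)^2=0, (5-2)^2=9, (8-8)^2=0, (6-6)^2=0, (1-1)^2=0, (2-5)^2=9
sum(d^2) = 18.
Step 3: rho = 1 - 6*18 / (8*(8^2 - 1)) = 1 - 108/504 = 0.785714.
Step 4: Under H0, t = rho * sqrt((n-2)/(1-rho^2)) = 3.1113 ~ t(6).
Step 5: Two-sided p-value from the t-distribution with 6 df = 0.020815.
Step 6: alpha = 0.1. reject H0.

rho = 0.7857, p = 0.020815, reject H0 at alpha = 0.1.


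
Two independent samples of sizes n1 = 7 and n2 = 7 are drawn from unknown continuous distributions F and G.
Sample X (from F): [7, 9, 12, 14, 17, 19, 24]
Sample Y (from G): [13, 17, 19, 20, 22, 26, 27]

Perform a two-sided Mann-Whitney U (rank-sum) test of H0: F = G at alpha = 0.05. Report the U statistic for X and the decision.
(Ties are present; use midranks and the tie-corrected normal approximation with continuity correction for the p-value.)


Step 1: Combine and sort all 14 observations; assign midranks.
sorted (value, group): (7,X), (9,X), (12,X), (13,Y), (14,X), (17,X), (17,Y), (19,X), (19,Y), (20,Y), (22,Y), (24,X), (26,Y), (27,Y)
ranks: 7->1, 9->2, 12->3, 13->4, 14->5, 17->6.5, 17->6.5, 19->8.5, 19->8.5, 20->10, 22->11, 24->12, 26->13, 27->14
Step 2: Rank sum for X: R1 = 1 + 2 + 3 + 5 + 6.5 + 8.5 + 12 = 38.
Step 3: U_X = R1 - n1(n1+1)/2 = 38 - 7*8/2 = 38 - 28 = 10.
       U_Y = n1*n2 - U_X = 49 - 10 = 39.
Step 4: Ties are present, so use the tie-corrected normal approximation (with continuity correction) for the p-value.
Step 5: p-value = 0.073005; compare to alpha = 0.05. fail to reject H0.

U_X = 10, p = 0.073005, fail to reject H0 at alpha = 0.05.


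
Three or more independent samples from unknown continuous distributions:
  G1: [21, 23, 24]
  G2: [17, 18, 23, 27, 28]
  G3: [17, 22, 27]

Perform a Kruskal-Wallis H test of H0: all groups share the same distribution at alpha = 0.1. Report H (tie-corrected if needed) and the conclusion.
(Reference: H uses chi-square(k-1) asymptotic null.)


Step 1: Combine all N = 11 observations and assign midranks.
sorted (value, group, rank): (17,G2,1.5), (17,G3,1.5), (18,G2,3), (21,G1,4), (22,G3,5), (23,G1,6.5), (23,G2,6.5), (24,G1,8), (27,G2,9.5), (27,G3,9.5), (28,G2,11)
Step 2: Sum ranks within each group.
R_1 = 18.5 (n_1 = 3)
R_2 = 31.5 (n_2 = 5)
R_3 = 16 (n_3 = 3)
Step 3: H = 12/(N(N+1)) * sum(R_i^2/n_i) - 3(N+1)
     = 12/(11*12) * (18.5^2/3 + 31.5^2/5 + 16^2/3) - 3*12
     = 0.090909 * 397.867 - 36
     = 0.169697.
Step 4: Ties present; correction factor C = 1 - 18/(11^3 - 11) = 0.986364. Corrected H = 0.169697 / 0.986364 = 0.172043.
Step 5: Under H0, H ~ chi^2(2); p-value = 0.917574.
Step 6: alpha = 0.1. fail to reject H0.

H = 0.1720, df = 2, p = 0.917574, fail to reject H0.


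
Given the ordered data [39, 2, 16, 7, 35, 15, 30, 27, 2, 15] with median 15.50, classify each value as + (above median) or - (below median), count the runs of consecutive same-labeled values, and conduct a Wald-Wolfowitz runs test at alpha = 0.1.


Step 1: Compute median = 15.50; label A = above, B = below.
Labels in order: ABABABAABB  (n_A = 5, n_B = 5)
Step 2: Count runs R = 8.
Step 3: Under H0 (random ordering), E[R] = 2*n_A*n_B/(n_A+n_B) + 1 = 2*5*5/10 + 1 = 6.0000.
        Var[R] = 2*n_A*n_B*(2*n_A*n_B - n_A - n_B) / ((n_A+n_B)^2 * (n_A+n_B-1)) = 2000/900 = 2.2222.
        SD[R] = 1.4907.
Step 4: Continuity-corrected z = (R - 0.5 - E[R]) / SD[R] = (8 - 0.5 - 6.0000) / 1.4907 = 1.0062.
Step 5: Two-sided p-value via normal approximation = 2*(1 - Phi(|z|)) = 0.314305.
Step 6: alpha = 0.1. fail to reject H0.

R = 8, z = 1.0062, p = 0.314305, fail to reject H0.


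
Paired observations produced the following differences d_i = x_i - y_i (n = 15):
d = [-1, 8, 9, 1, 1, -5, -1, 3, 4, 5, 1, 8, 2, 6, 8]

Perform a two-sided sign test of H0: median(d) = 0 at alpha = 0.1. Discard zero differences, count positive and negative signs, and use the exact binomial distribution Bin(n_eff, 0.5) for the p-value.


Step 1: Discard zero differences. Original n = 15; n_eff = number of nonzero differences = 15.
Nonzero differences (with sign): -1, +8, +9, +1, +1, -5, -1, +3, +4, +5, +1, +8, +2, +6, +8
Step 2: Count signs: positive = 12, negative = 3.
Step 3: Under H0: P(positive) = 0.5, so the number of positives S ~ Bin(15, 0.5).
Step 4: Two-sided exact p-value = sum of Bin(15,0.5) probabilities at or below the observed probability = 0.035156.
Step 5: alpha = 0.1. reject H0.

n_eff = 15, pos = 12, neg = 3, p = 0.035156, reject H0.


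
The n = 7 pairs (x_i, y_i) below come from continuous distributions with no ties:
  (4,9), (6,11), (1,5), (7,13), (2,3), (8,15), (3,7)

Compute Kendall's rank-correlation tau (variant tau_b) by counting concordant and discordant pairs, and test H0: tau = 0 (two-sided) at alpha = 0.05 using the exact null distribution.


Step 1: Enumerate the 21 unordered pairs (i,j) with i<j and classify each by sign(x_j-x_i) * sign(y_j-y_i).
  (1,2):dx=+2,dy=+2->C; (1,3):dx=-3,dy=-4->C; (1,4):dx=+3,dy=+4->C; (1,5):dx=-2,dy=-6->C
  (1,6):dx=+4,dy=+6->C; (1,7):dx=-1,dy=-2->C; (2,3):dx=-5,dy=-6->C; (2,4):dx=+1,dy=+2->C
  (2,5):dx=-4,dy=-8->C; (2,6):dx=+2,dy=+4->C; (2,7):dx=-3,dy=-4->C; (3,4):dx=+6,dy=+8->C
  (3,5):dx=+1,dy=-2->D; (3,6):dx=+7,dy=+10->C; (3,7):dx=+2,dy=+2->C; (4,5):dx=-5,dy=-10->C
  (4,6):dx=+1,dy=+2->C; (4,7):dx=-4,dy=-6->C; (5,6):dx=+6,dy=+12->C; (5,7):dx=+1,dy=+4->C
  (6,7):dx=-5,dy=-8->C
Step 2: C = 20, D = 1, total pairs = 21.
Step 3: tau = (C - D)/(n(n-1)/2) = (20 - 1)/21 = 0.904762.
Step 4: Exact two-sided p-value (enumerate n! = 5040 permutations of y under H0): p = 0.002778.
Step 5: alpha = 0.05. reject H0.

tau_b = 0.9048 (C=20, D=1), p = 0.002778, reject H0.


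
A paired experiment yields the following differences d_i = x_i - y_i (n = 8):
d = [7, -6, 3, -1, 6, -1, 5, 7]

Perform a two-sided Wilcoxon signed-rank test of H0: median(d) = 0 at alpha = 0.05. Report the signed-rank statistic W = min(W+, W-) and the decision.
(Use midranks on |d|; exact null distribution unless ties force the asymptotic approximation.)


Step 1: Drop any zero differences (none here) and take |d_i|.
|d| = [7, 6, 3, 1, 6, 1, 5, 7]
Step 2: Midrank |d_i| (ties get averaged ranks).
ranks: |7|->7.5, |6|->5.5, |3|->3, |1|->1.5, |6|->5.5, |1|->1.5, |5|->4, |7|->7.5
Step 3: Attach original signs; sum ranks with positive sign and with negative sign.
W+ = 7.5 + 3 + 5.5 + 4 + 7.5 = 27.5
W- = 5.5 + 1.5 + 1.5 = 8.5
(Check: W+ + W- = 36 should equal n(n+1)/2 = 36.)
Step 4: Test statistic W = min(W+, W-) = 8.5.
Step 5: Ties in |d|, so use the tie-corrected normal approximation.
        E[W] = n(n+1)/4 = 8*9/4 = 18.
        Tie groups: |d|=1 (t=2), |d|=6 (t=2), |d|=7 (t=2); sum(t^3 - t) = 18.
        Var[W] = n(n+1)(2n+1)/24 - sum(t^3-t)/48 = 1224/24 - 18/48 = 50.625.
        z = (W - E[W]) / sqrt(Var[W]) = (8.5 - 18) / 7.1151 = -1.3352.
        Two-sided p = 2*Phi(z) = 0.181816.
Step 6: alpha = 0.05. fail to reject H0.

W+ = 27.5, W- = 8.5, W = min = 8.5, p = 0.181816, fail to reject H0.


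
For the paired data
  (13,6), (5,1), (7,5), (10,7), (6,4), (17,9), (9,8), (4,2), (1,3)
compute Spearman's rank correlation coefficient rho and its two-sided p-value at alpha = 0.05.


Step 1: Rank x and y separately (midranks; no ties here).
rank(x): 13->8, 5->3, 7->5, 10->7, 6->4, 17->9, 9->6, 4->2, 1->1
rank(y): 6->6, 1->1, 5->5, 7->7, 4->4, 9->9, 8->8, 2->2, 3->3
Step 2: d_i = R_x(i) - R_y(i); compute d_i^2.
  (8-6)^2=4, (3-1)^2=4, (5-5)^2=0, (7-7)^2=0, (4-4)^2=0, (9-9)^2=0, (6-8)^2=4, (2-2)^2=0, (1-3)^2=4
sum(d^2) = 16.
Step 3: rho = 1 - 6*16 / (9*(9^2 - 1)) = 1 - 96/720 = 0.866667.
Step 4: Under H0, t = rho * sqrt((n-2)/(1-rho^2)) = 4.5962 ~ t(7).
Step 5: Two-sided p-value from the t-distribution with 7 df = 0.002495.
Step 6: alpha = 0.05. reject H0.

rho = 0.8667, p = 0.002495, reject H0 at alpha = 0.05.


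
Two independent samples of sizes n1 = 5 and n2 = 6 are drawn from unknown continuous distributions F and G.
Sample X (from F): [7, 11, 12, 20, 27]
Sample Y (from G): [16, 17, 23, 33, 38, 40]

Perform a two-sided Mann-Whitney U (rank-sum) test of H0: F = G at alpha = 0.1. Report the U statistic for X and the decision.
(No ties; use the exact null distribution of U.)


Step 1: Combine and sort all 11 observations; assign midranks.
sorted (value, group): (7,X), (11,X), (12,X), (16,Y), (17,Y), (20,X), (23,Y), (27,X), (33,Y), (38,Y), (40,Y)
ranks: 7->1, 11->2, 12->3, 16->4, 17->5, 20->6, 23->7, 27->8, 33->9, 38->10, 40->11
Step 2: Rank sum for X: R1 = 1 + 2 + 3 + 6 + 8 = 20.
Step 3: U_X = R1 - n1(n1+1)/2 = 20 - 5*6/2 = 20 - 15 = 5.
       U_Y = n1*n2 - U_X = 30 - 5 = 25.
Step 4: No ties, so the exact null distribution of U (based on enumerating the C(11,5) = 462 equally likely rank assignments) gives the two-sided p-value.
Step 5: p-value = 0.082251; compare to alpha = 0.1. reject H0.

U_X = 5, p = 0.082251, reject H0 at alpha = 0.1.


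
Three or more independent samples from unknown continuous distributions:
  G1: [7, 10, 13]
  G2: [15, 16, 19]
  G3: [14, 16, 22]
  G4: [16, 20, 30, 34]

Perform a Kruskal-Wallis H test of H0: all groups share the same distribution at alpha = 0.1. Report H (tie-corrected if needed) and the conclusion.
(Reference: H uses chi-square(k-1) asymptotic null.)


Step 1: Combine all N = 13 observations and assign midranks.
sorted (value, group, rank): (7,G1,1), (10,G1,2), (13,G1,3), (14,G3,4), (15,G2,5), (16,G2,7), (16,G3,7), (16,G4,7), (19,G2,9), (20,G4,10), (22,G3,11), (30,G4,12), (34,G4,13)
Step 2: Sum ranks within each group.
R_1 = 6 (n_1 = 3)
R_2 = 21 (n_2 = 3)
R_3 = 22 (n_3 = 3)
R_4 = 42 (n_4 = 4)
Step 3: H = 12/(N(N+1)) * sum(R_i^2/n_i) - 3(N+1)
     = 12/(13*14) * (6^2/3 + 21^2/3 + 22^2/3 + 42^2/4) - 3*14
     = 0.065934 * 761.333 - 42
     = 8.197802.
Step 4: Ties present; correction factor C = 1 - 24/(13^3 - 13) = 0.989011. Corrected H = 8.197802 / 0.989011 = 8.288889.
Step 5: Under H0, H ~ chi^2(3); p-value = 0.040404.
Step 6: alpha = 0.1. reject H0.

H = 8.2889, df = 3, p = 0.040404, reject H0.


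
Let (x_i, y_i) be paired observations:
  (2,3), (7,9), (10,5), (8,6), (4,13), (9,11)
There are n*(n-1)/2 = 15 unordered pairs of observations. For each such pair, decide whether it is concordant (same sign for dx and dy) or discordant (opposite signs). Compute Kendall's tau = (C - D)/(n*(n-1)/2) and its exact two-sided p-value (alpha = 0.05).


Step 1: Enumerate the 15 unordered pairs (i,j) with i<j and classify each by sign(x_j-x_i) * sign(y_j-y_i).
  (1,2):dx=+5,dy=+6->C; (1,3):dx=+8,dy=+2->C; (1,4):dx=+6,dy=+3->C; (1,5):dx=+2,dy=+10->C
  (1,6):dx=+7,dy=+8->C; (2,3):dx=+3,dy=-4->D; (2,4):dx=+1,dy=-3->D; (2,5):dx=-3,dy=+4->D
  (2,6):dx=+2,dy=+2->C; (3,4):dx=-2,dy=+1->D; (3,5):dx=-6,dy=+8->D; (3,6):dx=-1,dy=+6->D
  (4,5):dx=-4,dy=+7->D; (4,6):dx=+1,dy=+5->C; (5,6):dx=+5,dy=-2->D
Step 2: C = 7, D = 8, total pairs = 15.
Step 3: tau = (C - D)/(n(n-1)/2) = (7 - 8)/15 = -0.066667.
Step 4: Exact two-sided p-value (enumerate n! = 720 permutations of y under H0): p = 1.000000.
Step 5: alpha = 0.05. fail to reject H0.

tau_b = -0.0667 (C=7, D=8), p = 1.000000, fail to reject H0.


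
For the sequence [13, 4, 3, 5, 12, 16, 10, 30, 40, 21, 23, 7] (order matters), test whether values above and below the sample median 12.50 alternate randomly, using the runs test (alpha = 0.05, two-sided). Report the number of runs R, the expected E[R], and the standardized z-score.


Step 1: Compute median = 12.50; label A = above, B = below.
Labels in order: ABBBBABAAAAB  (n_A = 6, n_B = 6)
Step 2: Count runs R = 6.
Step 3: Under H0 (random ordering), E[R] = 2*n_A*n_B/(n_A+n_B) + 1 = 2*6*6/12 + 1 = 7.0000.
        Var[R] = 2*n_A*n_B*(2*n_A*n_B - n_A - n_B) / ((n_A+n_B)^2 * (n_A+n_B-1)) = 4320/1584 = 2.7273.
        SD[R] = 1.6514.
Step 4: Continuity-corrected z = (R + 0.5 - E[R]) / SD[R] = (6 + 0.5 - 7.0000) / 1.6514 = -0.3028.
Step 5: Two-sided p-value via normal approximation = 2*(1 - Phi(|z|)) = 0.762069.
Step 6: alpha = 0.05. fail to reject H0.

R = 6, z = -0.3028, p = 0.762069, fail to reject H0.


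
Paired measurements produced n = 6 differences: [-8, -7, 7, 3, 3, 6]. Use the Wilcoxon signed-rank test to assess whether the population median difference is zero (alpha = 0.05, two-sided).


Step 1: Drop any zero differences (none here) and take |d_i|.
|d| = [8, 7, 7, 3, 3, 6]
Step 2: Midrank |d_i| (ties get averaged ranks).
ranks: |8|->6, |7|->4.5, |7|->4.5, |3|->1.5, |3|->1.5, |6|->3
Step 3: Attach original signs; sum ranks with positive sign and with negative sign.
W+ = 4.5 + 1.5 + 1.5 + 3 = 10.5
W- = 6 + 4.5 = 10.5
(Check: W+ + W- = 21 should equal n(n+1)/2 = 21.)
Step 4: Test statistic W = min(W+, W-) = 10.5.
Step 5: Ties in |d|, so use the tie-corrected normal approximation.
        E[W] = n(n+1)/4 = 6*7/4 = 10.5.
        Tie groups: |d|=3 (t=2), |d|=7 (t=2); sum(t^3 - t) = 12.
        Var[W] = n(n+1)(2n+1)/24 - sum(t^3-t)/48 = 546/24 - 12/48 = 22.5.
        z = (W - E[W]) / sqrt(Var[W]) = (10.5 - 10.5) / 4.7434 = 0.0000.
        Two-sided p = 2*Phi(z) = 1.000000.
Step 6: alpha = 0.05. fail to reject H0.

W+ = 10.5, W- = 10.5, W = min = 10.5, p = 1.000000, fail to reject H0.


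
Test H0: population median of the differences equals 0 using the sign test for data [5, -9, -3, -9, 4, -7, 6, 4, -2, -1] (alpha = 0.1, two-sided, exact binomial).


Step 1: Discard zero differences. Original n = 10; n_eff = number of nonzero differences = 10.
Nonzero differences (with sign): +5, -9, -3, -9, +4, -7, +6, +4, -2, -1
Step 2: Count signs: positive = 4, negative = 6.
Step 3: Under H0: P(positive) = 0.5, so the number of positives S ~ Bin(10, 0.5).
Step 4: Two-sided exact p-value = sum of Bin(10,0.5) probabilities at or below the observed probability = 0.753906.
Step 5: alpha = 0.1. fail to reject H0.

n_eff = 10, pos = 4, neg = 6, p = 0.753906, fail to reject H0.


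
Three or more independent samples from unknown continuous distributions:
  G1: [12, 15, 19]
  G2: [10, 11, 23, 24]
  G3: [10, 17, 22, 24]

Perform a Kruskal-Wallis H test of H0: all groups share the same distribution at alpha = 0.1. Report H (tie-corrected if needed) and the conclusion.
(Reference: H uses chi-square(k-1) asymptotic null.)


Step 1: Combine all N = 11 observations and assign midranks.
sorted (value, group, rank): (10,G2,1.5), (10,G3,1.5), (11,G2,3), (12,G1,4), (15,G1,5), (17,G3,6), (19,G1,7), (22,G3,8), (23,G2,9), (24,G2,10.5), (24,G3,10.5)
Step 2: Sum ranks within each group.
R_1 = 16 (n_1 = 3)
R_2 = 24 (n_2 = 4)
R_3 = 26 (n_3 = 4)
Step 3: H = 12/(N(N+1)) * sum(R_i^2/n_i) - 3(N+1)
     = 12/(11*12) * (16^2/3 + 24^2/4 + 26^2/4) - 3*12
     = 0.090909 * 398.333 - 36
     = 0.212121.
Step 4: Ties present; correction factor C = 1 - 12/(11^3 - 11) = 0.990909. Corrected H = 0.212121 / 0.990909 = 0.214067.
Step 5: Under H0, H ~ chi^2(2); p-value = 0.898495.
Step 6: alpha = 0.1. fail to reject H0.

H = 0.2141, df = 2, p = 0.898495, fail to reject H0.


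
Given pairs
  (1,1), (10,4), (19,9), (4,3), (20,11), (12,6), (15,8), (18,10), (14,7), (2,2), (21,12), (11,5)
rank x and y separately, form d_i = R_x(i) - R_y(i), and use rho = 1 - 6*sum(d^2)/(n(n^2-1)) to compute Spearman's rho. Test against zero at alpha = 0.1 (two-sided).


Step 1: Rank x and y separately (midranks; no ties here).
rank(x): 1->1, 10->4, 19->10, 4->3, 20->11, 12->6, 15->8, 18->9, 14->7, 2->2, 21->12, 11->5
rank(y): 1->1, 4->4, 9->9, 3->3, 11->11, 6->6, 8->8, 10->10, 7->7, 2->2, 12->12, 5->5
Step 2: d_i = R_x(i) - R_y(i); compute d_i^2.
  (1-1)^2=0, (4-4)^2=0, (10-9)^2=1, (3-3)^2=0, (11-11)^2=0, (6-6)^2=0, (8-8)^2=0, (9-10)^2=1, (7-7)^2=0, (2-2)^2=0, (12-12)^2=0, (5-5)^2=0
sum(d^2) = 2.
Step 3: rho = 1 - 6*2 / (12*(12^2 - 1)) = 1 - 12/1716 = 0.993007.
Step 4: Under H0, t = rho * sqrt((n-2)/(1-rho^2)) = 26.5990 ~ t(10).
Step 5: Two-sided p-value from the t-distribution with 10 df = 0.000000.
Step 6: alpha = 0.1. reject H0.

rho = 0.9930, p = 0.000000, reject H0 at alpha = 0.1.


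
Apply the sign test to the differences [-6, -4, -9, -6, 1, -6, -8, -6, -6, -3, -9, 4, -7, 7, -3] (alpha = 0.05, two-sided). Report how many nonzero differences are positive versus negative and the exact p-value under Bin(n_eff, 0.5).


Step 1: Discard zero differences. Original n = 15; n_eff = number of nonzero differences = 15.
Nonzero differences (with sign): -6, -4, -9, -6, +1, -6, -8, -6, -6, -3, -9, +4, -7, +7, -3
Step 2: Count signs: positive = 3, negative = 12.
Step 3: Under H0: P(positive) = 0.5, so the number of positives S ~ Bin(15, 0.5).
Step 4: Two-sided exact p-value = sum of Bin(15,0.5) probabilities at or below the observed probability = 0.035156.
Step 5: alpha = 0.05. reject H0.

n_eff = 15, pos = 3, neg = 12, p = 0.035156, reject H0.


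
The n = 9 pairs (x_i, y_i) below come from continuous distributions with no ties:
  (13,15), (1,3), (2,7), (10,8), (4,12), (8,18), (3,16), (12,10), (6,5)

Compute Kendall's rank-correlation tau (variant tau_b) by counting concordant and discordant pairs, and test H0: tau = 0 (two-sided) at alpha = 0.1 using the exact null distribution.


Step 1: Enumerate the 36 unordered pairs (i,j) with i<j and classify each by sign(x_j-x_i) * sign(y_j-y_i).
  (1,2):dx=-12,dy=-12->C; (1,3):dx=-11,dy=-8->C; (1,4):dx=-3,dy=-7->C; (1,5):dx=-9,dy=-3->C
  (1,6):dx=-5,dy=+3->D; (1,7):dx=-10,dy=+1->D; (1,8):dx=-1,dy=-5->C; (1,9):dx=-7,dy=-10->C
  (2,3):dx=+1,dy=+4->C; (2,4):dx=+9,dy=+5->C; (2,5):dx=+3,dy=+9->C; (2,6):dx=+7,dy=+15->C
  (2,7):dx=+2,dy=+13->C; (2,8):dx=+11,dy=+7->C; (2,9):dx=+5,dy=+2->C; (3,4):dx=+8,dy=+1->C
  (3,5):dx=+2,dy=+5->C; (3,6):dx=+6,dy=+11->C; (3,7):dx=+1,dy=+9->C; (3,8):dx=+10,dy=+3->C
  (3,9):dx=+4,dy=-2->D; (4,5):dx=-6,dy=+4->D; (4,6):dx=-2,dy=+10->D; (4,7):dx=-7,dy=+8->D
  (4,8):dx=+2,dy=+2->C; (4,9):dx=-4,dy=-3->C; (5,6):dx=+4,dy=+6->C; (5,7):dx=-1,dy=+4->D
  (5,8):dx=+8,dy=-2->D; (5,9):dx=+2,dy=-7->D; (6,7):dx=-5,dy=-2->C; (6,8):dx=+4,dy=-8->D
  (6,9):dx=-2,dy=-13->C; (7,8):dx=+9,dy=-6->D; (7,9):dx=+3,dy=-11->D; (8,9):dx=-6,dy=-5->C
Step 2: C = 24, D = 12, total pairs = 36.
Step 3: tau = (C - D)/(n(n-1)/2) = (24 - 12)/36 = 0.333333.
Step 4: Exact two-sided p-value (enumerate n! = 362880 permutations of y under H0): p = 0.259518.
Step 5: alpha = 0.1. fail to reject H0.

tau_b = 0.3333 (C=24, D=12), p = 0.259518, fail to reject H0.


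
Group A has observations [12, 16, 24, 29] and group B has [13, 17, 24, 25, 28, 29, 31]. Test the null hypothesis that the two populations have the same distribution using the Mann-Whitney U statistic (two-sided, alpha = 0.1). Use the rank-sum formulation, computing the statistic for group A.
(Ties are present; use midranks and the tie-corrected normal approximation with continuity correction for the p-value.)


Step 1: Combine and sort all 11 observations; assign midranks.
sorted (value, group): (12,X), (13,Y), (16,X), (17,Y), (24,X), (24,Y), (25,Y), (28,Y), (29,X), (29,Y), (31,Y)
ranks: 12->1, 13->2, 16->3, 17->4, 24->5.5, 24->5.5, 25->7, 28->8, 29->9.5, 29->9.5, 31->11
Step 2: Rank sum for X: R1 = 1 + 3 + 5.5 + 9.5 = 19.
Step 3: U_X = R1 - n1(n1+1)/2 = 19 - 4*5/2 = 19 - 10 = 9.
       U_Y = n1*n2 - U_X = 28 - 9 = 19.
Step 4: Ties are present, so use the tie-corrected normal approximation (with continuity correction) for the p-value.
Step 5: p-value = 0.392932; compare to alpha = 0.1. fail to reject H0.

U_X = 9, p = 0.392932, fail to reject H0 at alpha = 0.1.


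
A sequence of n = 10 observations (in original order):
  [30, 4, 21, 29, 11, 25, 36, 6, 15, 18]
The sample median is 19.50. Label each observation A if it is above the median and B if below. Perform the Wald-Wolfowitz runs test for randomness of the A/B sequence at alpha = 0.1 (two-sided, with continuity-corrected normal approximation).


Step 1: Compute median = 19.50; label A = above, B = below.
Labels in order: ABAABAABBB  (n_A = 5, n_B = 5)
Step 2: Count runs R = 6.
Step 3: Under H0 (random ordering), E[R] = 2*n_A*n_B/(n_A+n_B) + 1 = 2*5*5/10 + 1 = 6.0000.
        Var[R] = 2*n_A*n_B*(2*n_A*n_B - n_A - n_B) / ((n_A+n_B)^2 * (n_A+n_B-1)) = 2000/900 = 2.2222.
        SD[R] = 1.4907.
Step 4: R = E[R], so z = 0 with no continuity correction.
Step 5: Two-sided p-value via normal approximation = 2*(1 - Phi(|z|)) = 1.000000.
Step 6: alpha = 0.1. fail to reject H0.

R = 6, z = 0.0000, p = 1.000000, fail to reject H0.


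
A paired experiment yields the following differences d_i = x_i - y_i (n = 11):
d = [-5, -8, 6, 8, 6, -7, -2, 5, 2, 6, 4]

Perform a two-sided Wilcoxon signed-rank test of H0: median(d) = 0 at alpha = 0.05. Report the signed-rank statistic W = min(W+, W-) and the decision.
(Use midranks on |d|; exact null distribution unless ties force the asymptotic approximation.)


Step 1: Drop any zero differences (none here) and take |d_i|.
|d| = [5, 8, 6, 8, 6, 7, 2, 5, 2, 6, 4]
Step 2: Midrank |d_i| (ties get averaged ranks).
ranks: |5|->4.5, |8|->10.5, |6|->7, |8|->10.5, |6|->7, |7|->9, |2|->1.5, |5|->4.5, |2|->1.5, |6|->7, |4|->3
Step 3: Attach original signs; sum ranks with positive sign and with negative sign.
W+ = 7 + 10.5 + 7 + 4.5 + 1.5 + 7 + 3 = 40.5
W- = 4.5 + 10.5 + 9 + 1.5 = 25.5
(Check: W+ + W- = 66 should equal n(n+1)/2 = 66.)
Step 4: Test statistic W = min(W+, W-) = 25.5.
Step 5: Ties in |d|, so use the tie-corrected normal approximation.
        E[W] = n(n+1)/4 = 11*12/4 = 33.
        Tie groups: |d|=2 (t=2), |d|=5 (t=2), |d|=6 (t=3), |d|=8 (t=2); sum(t^3 - t) = 42.
        Var[W] = n(n+1)(2n+1)/24 - sum(t^3-t)/48 = 3036/24 - 42/48 = 125.625.
        z = (W - E[W]) / sqrt(Var[W]) = (25.5 - 33) / 11.2083 = -0.6691.
        Two-sided p = 2*Phi(z) = 0.503400.
Step 6: alpha = 0.05. fail to reject H0.

W+ = 40.5, W- = 25.5, W = min = 25.5, p = 0.503400, fail to reject H0.


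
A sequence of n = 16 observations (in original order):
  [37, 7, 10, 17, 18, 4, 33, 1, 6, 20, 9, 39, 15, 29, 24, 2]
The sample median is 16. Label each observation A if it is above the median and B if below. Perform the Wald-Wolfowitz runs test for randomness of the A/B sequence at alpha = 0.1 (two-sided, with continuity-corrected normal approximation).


Step 1: Compute median = 16; label A = above, B = below.
Labels in order: ABBAABABBABABAAB  (n_A = 8, n_B = 8)
Step 2: Count runs R = 12.
Step 3: Under H0 (random ordering), E[R] = 2*n_A*n_B/(n_A+n_B) + 1 = 2*8*8/16 + 1 = 9.0000.
        Var[R] = 2*n_A*n_B*(2*n_A*n_B - n_A - n_B) / ((n_A+n_B)^2 * (n_A+n_B-1)) = 14336/3840 = 3.7333.
        SD[R] = 1.9322.
Step 4: Continuity-corrected z = (R - 0.5 - E[R]) / SD[R] = (12 - 0.5 - 9.0000) / 1.9322 = 1.2939.
Step 5: Two-sided p-value via normal approximation = 2*(1 - Phi(|z|)) = 0.195709.
Step 6: alpha = 0.1. fail to reject H0.

R = 12, z = 1.2939, p = 0.195709, fail to reject H0.


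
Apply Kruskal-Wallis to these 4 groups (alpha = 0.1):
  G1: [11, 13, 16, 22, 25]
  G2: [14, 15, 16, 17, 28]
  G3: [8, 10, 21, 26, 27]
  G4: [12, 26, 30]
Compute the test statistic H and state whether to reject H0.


Step 1: Combine all N = 18 observations and assign midranks.
sorted (value, group, rank): (8,G3,1), (10,G3,2), (11,G1,3), (12,G4,4), (13,G1,5), (14,G2,6), (15,G2,7), (16,G1,8.5), (16,G2,8.5), (17,G2,10), (21,G3,11), (22,G1,12), (25,G1,13), (26,G3,14.5), (26,G4,14.5), (27,G3,16), (28,G2,17), (30,G4,18)
Step 2: Sum ranks within each group.
R_1 = 41.5 (n_1 = 5)
R_2 = 48.5 (n_2 = 5)
R_3 = 44.5 (n_3 = 5)
R_4 = 36.5 (n_4 = 3)
Step 3: H = 12/(N(N+1)) * sum(R_i^2/n_i) - 3(N+1)
     = 12/(18*19) * (41.5^2/5 + 48.5^2/5 + 44.5^2/5 + 36.5^2/3) - 3*19
     = 0.035088 * 1655.03 - 57
     = 1.071345.
Step 4: Ties present; correction factor C = 1 - 12/(18^3 - 18) = 0.997936. Corrected H = 1.071345 / 0.997936 = 1.073561.
Step 5: Under H0, H ~ chi^2(3); p-value = 0.783460.
Step 6: alpha = 0.1. fail to reject H0.

H = 1.0736, df = 3, p = 0.783460, fail to reject H0.


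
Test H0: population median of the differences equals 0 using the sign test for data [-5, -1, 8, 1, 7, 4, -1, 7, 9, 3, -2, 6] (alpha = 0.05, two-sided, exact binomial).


Step 1: Discard zero differences. Original n = 12; n_eff = number of nonzero differences = 12.
Nonzero differences (with sign): -5, -1, +8, +1, +7, +4, -1, +7, +9, +3, -2, +6
Step 2: Count signs: positive = 8, negative = 4.
Step 3: Under H0: P(positive) = 0.5, so the number of positives S ~ Bin(12, 0.5).
Step 4: Two-sided exact p-value = sum of Bin(12,0.5) probabilities at or below the observed probability = 0.387695.
Step 5: alpha = 0.05. fail to reject H0.

n_eff = 12, pos = 8, neg = 4, p = 0.387695, fail to reject H0.


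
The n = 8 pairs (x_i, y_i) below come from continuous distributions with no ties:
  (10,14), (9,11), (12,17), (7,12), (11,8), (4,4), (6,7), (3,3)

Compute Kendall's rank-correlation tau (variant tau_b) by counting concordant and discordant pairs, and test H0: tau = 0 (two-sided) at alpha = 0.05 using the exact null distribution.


Step 1: Enumerate the 28 unordered pairs (i,j) with i<j and classify each by sign(x_j-x_i) * sign(y_j-y_i).
  (1,2):dx=-1,dy=-3->C; (1,3):dx=+2,dy=+3->C; (1,4):dx=-3,dy=-2->C; (1,5):dx=+1,dy=-6->D
  (1,6):dx=-6,dy=-10->C; (1,7):dx=-4,dy=-7->C; (1,8):dx=-7,dy=-11->C; (2,3):dx=+3,dy=+6->C
  (2,4):dx=-2,dy=+1->D; (2,5):dx=+2,dy=-3->D; (2,6):dx=-5,dy=-7->C; (2,7):dx=-3,dy=-4->C
  (2,8):dx=-6,dy=-8->C; (3,4):dx=-5,dy=-5->C; (3,5):dx=-1,dy=-9->C; (3,6):dx=-8,dy=-13->C
  (3,7):dx=-6,dy=-10->C; (3,8):dx=-9,dy=-14->C; (4,5):dx=+4,dy=-4->D; (4,6):dx=-3,dy=-8->C
  (4,7):dx=-1,dy=-5->C; (4,8):dx=-4,dy=-9->C; (5,6):dx=-7,dy=-4->C; (5,7):dx=-5,dy=-1->C
  (5,8):dx=-8,dy=-5->C; (6,7):dx=+2,dy=+3->C; (6,8):dx=-1,dy=-1->C; (7,8):dx=-3,dy=-4->C
Step 2: C = 24, D = 4, total pairs = 28.
Step 3: tau = (C - D)/(n(n-1)/2) = (24 - 4)/28 = 0.714286.
Step 4: Exact two-sided p-value (enumerate n! = 40320 permutations of y under H0): p = 0.014137.
Step 5: alpha = 0.05. reject H0.

tau_b = 0.7143 (C=24, D=4), p = 0.014137, reject H0.
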